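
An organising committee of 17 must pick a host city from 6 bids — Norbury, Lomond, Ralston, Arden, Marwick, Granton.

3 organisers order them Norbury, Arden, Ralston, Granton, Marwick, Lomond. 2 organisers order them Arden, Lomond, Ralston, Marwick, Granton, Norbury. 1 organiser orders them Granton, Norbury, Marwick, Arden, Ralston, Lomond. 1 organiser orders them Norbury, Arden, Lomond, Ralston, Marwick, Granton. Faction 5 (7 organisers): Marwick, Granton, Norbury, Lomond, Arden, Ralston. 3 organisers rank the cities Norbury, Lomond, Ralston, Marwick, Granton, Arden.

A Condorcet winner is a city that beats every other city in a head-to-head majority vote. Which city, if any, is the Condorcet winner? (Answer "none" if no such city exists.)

none

Check each pair by majority over 17 ballots:
Norbury vs Lomond: Norbury preferred on 3+1+1+7+3 = 15 ballots; Norbury wins 15–2.
Norbury vs Ralston: 3+1+1+7+3 = 15 for Norbury, 2 for Ralston — Norbury by 15–2.
Norbury vs Arden: 15 to 2, Norbury.
Norbury vs Marwick: 3+1+1+3 = 8 for Norbury, 9 for Marwick — Marwick by 9–8.
Norbury vs Granton: Norbury preferred on 3+1+3 = 7 ballots; Granton wins 10–7.
Lomond vs Ralston: 13 to 4, Lomond.
Lomond vs Arden: Lomond is ranked higher on 7+3 = 10 ballots, Arden on 7. Lomond wins 10–7.
Lomond vs Marwick: Lomond is ranked higher on 2+1+3 = 6 ballots, Marwick on 11. Marwick wins 11–6.
Lomond vs Granton: 2+1+3 = 6 for Lomond, 11 for Granton — Granton by 11–6.
Ralston vs Arden: 3 for Ralston, 14 for Arden — Arden by 14–3.
Ralston vs Marwick: 9 to 8, Ralston.
Ralston vs Granton: Ralston is ranked higher on 3+2+1+3 = 9 ballots, Granton on 8. Ralston wins 9–8.
Arden vs Marwick: Arden is ranked higher on 3+2+1 = 6 ballots, Marwick on 11. Marwick wins 11–6.
Arden vs Granton: 3+2+1 = 6 for Arden, 11 for Granton — Granton by 11–6.
Marwick vs Granton: Marwick is ranked higher on 2+1+7+3 = 13 ballots, Granton on 4. Marwick wins 13–4.
Each city drops at least one matchup (Norbury loses to Marwick; Lomond loses to Norbury; Ralston loses to Norbury; Arden loses to Norbury; Marwick loses to Ralston; Granton loses to Ralston); the cycle Norbury → Ralston → Marwick → Norbury rules out a Condorcet winner.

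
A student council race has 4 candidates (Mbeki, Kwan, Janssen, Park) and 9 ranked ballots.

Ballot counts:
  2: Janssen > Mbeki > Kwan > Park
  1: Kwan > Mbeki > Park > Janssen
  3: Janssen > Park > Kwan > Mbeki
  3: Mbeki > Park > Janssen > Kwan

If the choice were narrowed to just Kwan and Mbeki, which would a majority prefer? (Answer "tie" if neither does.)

Ballots ranking Kwan above Mbeki: 1 + 3 = 4.
Ballots ranking Mbeki above Kwan: 9 − 4 = 5.
Mbeki wins the head-to-head 5–4.

Mbeki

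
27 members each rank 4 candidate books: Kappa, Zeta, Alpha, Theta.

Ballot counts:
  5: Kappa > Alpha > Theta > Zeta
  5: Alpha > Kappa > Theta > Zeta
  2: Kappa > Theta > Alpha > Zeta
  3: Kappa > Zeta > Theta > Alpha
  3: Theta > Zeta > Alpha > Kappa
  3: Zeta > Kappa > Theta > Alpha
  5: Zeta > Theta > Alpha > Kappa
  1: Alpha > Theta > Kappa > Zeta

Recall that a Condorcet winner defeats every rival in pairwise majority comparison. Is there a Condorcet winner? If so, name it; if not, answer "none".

Head-to-head results (27 members):
Kappa vs Zeta: Kappa wins 16–11.
Kappa vs Alpha: Alpha wins 14–13.
Kappa–Theta: Kappa 18–9.
Zeta vs Alpha: Zeta, 14–13.
Zeta vs Theta: Theta wins 16–11.
Alpha–Theta: Theta 16–11.
Each book drops at least one matchup (Kappa loses to Alpha; Zeta loses to Kappa; Alpha loses to Zeta; Theta loses to Kappa); the cycle Kappa beats Zeta beats Alpha beats Kappa rules out a Condorcet winner.

none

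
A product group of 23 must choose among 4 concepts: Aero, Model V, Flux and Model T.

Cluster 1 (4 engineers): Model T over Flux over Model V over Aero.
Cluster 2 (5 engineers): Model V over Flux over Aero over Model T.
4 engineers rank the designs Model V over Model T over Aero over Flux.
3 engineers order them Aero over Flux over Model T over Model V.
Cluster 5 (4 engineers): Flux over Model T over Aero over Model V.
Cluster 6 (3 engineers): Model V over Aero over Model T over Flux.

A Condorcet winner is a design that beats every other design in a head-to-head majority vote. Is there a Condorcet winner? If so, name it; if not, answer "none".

Model V

Check each pair by majority over 23 ballots:
Aero vs Model V: 7 to 16, Model V.
Aero vs Flux: 4+3+3 = 10 for Aero, 13 for Flux — Flux by 13–10.
Aero vs Model T: 5+3+3 = 11 for Aero, 12 for Model T — Model T by 12–11.
Model V vs Flux: 5+4+3 = 12 for Model V, 11 for Flux — Model V by 12–11.
Model V vs Model T: Model V preferred on 5+4+3 = 12 ballots; Model V wins 12–11.
Flux vs Model T: Flux is ranked higher on 5+3+4 = 12 ballots, Model T on 11. Flux wins 12–11.
Model V defeats every rival head-to-head and is the Condorcet winner.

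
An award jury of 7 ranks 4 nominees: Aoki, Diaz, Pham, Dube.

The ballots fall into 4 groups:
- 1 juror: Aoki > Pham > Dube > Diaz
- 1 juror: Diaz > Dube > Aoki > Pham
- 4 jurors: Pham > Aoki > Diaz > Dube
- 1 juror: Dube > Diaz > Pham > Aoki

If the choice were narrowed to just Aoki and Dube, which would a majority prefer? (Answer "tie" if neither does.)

Ballots ranking Aoki above Dube: 1 + 4 = 5.
Ballots ranking Dube above Aoki: 7 − 5 = 2.
Aoki wins the head-to-head 5–2.

Aoki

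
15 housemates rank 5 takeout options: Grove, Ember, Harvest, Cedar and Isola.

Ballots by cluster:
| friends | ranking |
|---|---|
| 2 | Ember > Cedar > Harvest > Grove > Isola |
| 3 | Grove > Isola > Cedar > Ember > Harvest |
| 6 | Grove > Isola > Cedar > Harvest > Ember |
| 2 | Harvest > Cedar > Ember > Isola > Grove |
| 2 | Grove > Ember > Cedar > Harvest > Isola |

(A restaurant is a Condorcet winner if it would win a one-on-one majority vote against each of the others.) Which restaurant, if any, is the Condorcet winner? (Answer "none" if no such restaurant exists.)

Grove

Head-to-head results (15 friends):
Grove vs Ember: Grove wins 11–4.
Grove vs Harvest: Grove wins 11–4.
Grove vs Cedar: 3+6+2 = 11 for Grove, 4 for Cedar — Grove by 11–4.
Grove vs Isola: Grove, 13–2.
Ember vs Harvest: Ember preferred on 2+3+2 = 7 ballots; Harvest wins 8–7.
Ember vs Cedar: Cedar wins 11–4.
Ember vs Isola: Ember preferred on 2+2+2 = 6 ballots; Isola wins 9–6.
Harvest vs Cedar: Cedar wins 13–2.
Harvest vs Isola: Harvest preferred on 2+2+2 = 6 ballots; Isola wins 9–6.
Cedar vs Isola: 2+2+2 = 6 for Cedar, 9 for Isola — Isola by 9–6.
Only Grove has no losses; Grove is the Condorcet winner.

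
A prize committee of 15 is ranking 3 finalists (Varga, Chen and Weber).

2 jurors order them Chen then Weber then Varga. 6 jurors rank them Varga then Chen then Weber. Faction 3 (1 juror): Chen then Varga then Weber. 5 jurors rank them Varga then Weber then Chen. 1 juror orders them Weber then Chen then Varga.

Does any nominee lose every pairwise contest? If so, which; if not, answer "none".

Pairwise majorities:
Varga–Chen: Varga 11–4.
Varga vs Weber: Varga, 12–3.
Chen vs Weber: Chen preferred on 2+6+1 = 9 ballots; Chen wins 9–6.
Only Weber has no wins; Weber is the Condorcet loser.

Weber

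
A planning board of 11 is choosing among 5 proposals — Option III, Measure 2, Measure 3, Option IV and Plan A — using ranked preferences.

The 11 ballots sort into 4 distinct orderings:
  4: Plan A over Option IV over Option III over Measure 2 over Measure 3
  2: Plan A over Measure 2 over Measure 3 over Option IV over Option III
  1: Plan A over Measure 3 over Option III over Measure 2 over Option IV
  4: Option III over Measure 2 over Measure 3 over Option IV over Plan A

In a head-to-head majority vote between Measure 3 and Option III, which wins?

Ballots ranking Measure 3 above Option III: 2 + 1 = 3.
Ballots ranking Option III above Measure 3: 11 − 3 = 8.
Option III wins the head-to-head 8–3.

Option III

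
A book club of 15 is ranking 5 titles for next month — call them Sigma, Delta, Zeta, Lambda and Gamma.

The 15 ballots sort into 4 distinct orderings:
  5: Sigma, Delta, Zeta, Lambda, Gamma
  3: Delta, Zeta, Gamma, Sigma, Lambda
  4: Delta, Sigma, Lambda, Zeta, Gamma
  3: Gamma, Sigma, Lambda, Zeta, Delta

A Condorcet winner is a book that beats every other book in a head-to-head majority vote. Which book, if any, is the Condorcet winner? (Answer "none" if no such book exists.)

Head-to-head results (15 members):
Sigma–Delta: Sigma 8–7.
Sigma vs Zeta: Sigma wins 12–3.
Sigma vs Lambda: Sigma wins 15–0.
Sigma vs Gamma: Sigma, 9–6.
Delta vs Zeta: Delta wins 12–3.
Delta vs Lambda: Delta wins 12–3.
Delta vs Gamma: Delta, 12–3.
Zeta–Lambda: Zeta 8–7.
Zeta vs Gamma: Zeta, 12–3.
Lambda–Gamma: Lambda 9–6.
Sigma beats each of Delta, Zeta, Lambda, Gamma — Sigma is the Condorcet winner.

Sigma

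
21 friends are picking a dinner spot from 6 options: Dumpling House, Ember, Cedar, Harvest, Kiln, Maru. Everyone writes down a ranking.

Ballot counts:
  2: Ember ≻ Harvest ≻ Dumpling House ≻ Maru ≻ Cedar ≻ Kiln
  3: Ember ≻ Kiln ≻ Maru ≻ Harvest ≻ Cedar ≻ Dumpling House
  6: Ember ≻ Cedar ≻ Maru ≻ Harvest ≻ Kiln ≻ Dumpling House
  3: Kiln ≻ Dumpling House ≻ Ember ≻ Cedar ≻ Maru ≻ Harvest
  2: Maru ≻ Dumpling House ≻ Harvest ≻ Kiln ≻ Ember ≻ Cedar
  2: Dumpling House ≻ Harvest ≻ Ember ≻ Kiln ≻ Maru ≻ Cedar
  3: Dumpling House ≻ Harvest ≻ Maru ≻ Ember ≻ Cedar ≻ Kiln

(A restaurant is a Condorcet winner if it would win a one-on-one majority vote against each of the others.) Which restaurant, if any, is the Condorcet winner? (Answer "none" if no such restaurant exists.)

Check each pair by majority over 21 ballots:
Dumpling House vs Ember: 3+2+2+3 = 10 for Dumpling House, 11 for Ember — Ember by 11–10.
Dumpling House vs Cedar: Dumpling House preferred on 2+3+2+2+3 = 12 ballots; Dumpling House wins 12–9.
Dumpling House vs Harvest: Dumpling House preferred on 3+2+2+3 = 10 ballots; Harvest wins 11–10.
Dumpling House vs Kiln: Dumpling House preferred on 2+2+2+3 = 9 ballots; Kiln wins 12–9.
Dumpling House vs Maru: Dumpling House is ranked higher on 2+3+2+3 = 10 ballots, Maru on 11. Maru wins 11–10.
Ember vs Cedar: 21 to 0, Ember.
Ember vs Harvest: 14 to 7, Ember.
Ember vs Kiln: Ember preferred on 2+3+6+2+3 = 16 ballots; Ember wins 16–5.
Ember vs Maru: 16 to 5, Ember.
Cedar vs Harvest: 9 to 12, Harvest.
Cedar vs Kiln: 11 to 10, Cedar.
Cedar vs Maru: Cedar preferred on 6+3 = 9 ballots; Maru wins 12–9.
Harvest vs Kiln: Harvest is ranked higher on 2+6+2+2+3 = 15 ballots, Kiln on 6. Harvest wins 15–6.
Harvest vs Maru: 7 to 14, Maru.
Kiln vs Maru: 3+3+2 = 8 for Kiln, 13 for Maru — Maru by 13–8.
Ember defeats every rival head-to-head and is the Condorcet winner.

Ember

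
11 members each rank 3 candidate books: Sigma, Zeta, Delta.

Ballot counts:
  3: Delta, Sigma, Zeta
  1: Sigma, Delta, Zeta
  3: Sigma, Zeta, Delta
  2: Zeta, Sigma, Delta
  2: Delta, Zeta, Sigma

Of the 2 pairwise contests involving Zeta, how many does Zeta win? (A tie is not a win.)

Zeta against each rival (11 members):
Zeta vs Sigma: Zeta is ranked higher on 2+2 = 4 ballots, Sigma on 7. Sigma wins 7–4.
Zeta–Delta: Delta 6–5.
Zeta beats no one; loses to Sigma, Delta — 0 pairwise wins.

0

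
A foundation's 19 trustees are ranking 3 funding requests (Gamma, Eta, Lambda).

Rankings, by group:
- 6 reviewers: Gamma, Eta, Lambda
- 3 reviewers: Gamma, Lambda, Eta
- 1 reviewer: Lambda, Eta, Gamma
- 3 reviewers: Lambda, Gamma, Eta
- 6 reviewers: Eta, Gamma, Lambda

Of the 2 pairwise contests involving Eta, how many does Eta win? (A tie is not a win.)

Eta against each rival (19 reviewers):
Eta–Gamma: Gamma 12–7.
Eta vs Lambda: 12 to 7, Eta.
Eta beats Lambda; loses to Gamma — 1 pairwise win.

1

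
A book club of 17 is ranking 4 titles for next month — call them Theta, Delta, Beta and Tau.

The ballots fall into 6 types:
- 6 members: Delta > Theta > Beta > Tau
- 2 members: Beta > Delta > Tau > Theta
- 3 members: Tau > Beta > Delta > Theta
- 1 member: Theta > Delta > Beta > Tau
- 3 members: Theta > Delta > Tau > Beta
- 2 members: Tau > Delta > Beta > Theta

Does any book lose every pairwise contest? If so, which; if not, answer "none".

Pairwise majorities:
Theta vs Delta: Theta preferred on 1+3 = 4 ballots; Delta wins 13–4.
Theta vs Beta: Theta wins 10–7.
Theta–Tau: Theta 10–7.
Delta vs Beta: Delta, 12–5.
Delta vs Tau: Delta is ranked higher on 6+2+1+3 = 12 ballots, Tau on 5. Delta wins 12–5.
Beta–Tau: Beta 9–8.
Tau is beaten in every head-to-head and is the Condorcet loser.

Tau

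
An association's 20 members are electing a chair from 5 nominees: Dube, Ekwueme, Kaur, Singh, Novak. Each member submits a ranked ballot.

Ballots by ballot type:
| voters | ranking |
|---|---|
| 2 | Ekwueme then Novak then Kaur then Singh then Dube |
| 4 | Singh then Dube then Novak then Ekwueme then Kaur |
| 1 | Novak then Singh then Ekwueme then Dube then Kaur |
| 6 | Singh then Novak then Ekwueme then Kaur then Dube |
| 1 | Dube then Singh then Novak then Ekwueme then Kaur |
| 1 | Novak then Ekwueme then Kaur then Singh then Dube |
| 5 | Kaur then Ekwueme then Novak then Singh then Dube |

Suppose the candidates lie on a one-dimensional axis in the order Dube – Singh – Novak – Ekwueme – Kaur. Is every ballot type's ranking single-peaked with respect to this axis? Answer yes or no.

yes

Axis positions: Dube=1, Singh=2, Novak=3, Ekwueme=4, Kaur=5.
Ballot type 1 (peak Ekwueme at position 4): ranking walks positions 4-3-5-2-1, expanding outward from the peak — single-peaked.
Ballot type 2 (peak Singh at position 2): ranking walks positions 2-1-3-4-5, expanding outward from the peak — single-peaked.
Ballot type 3 (peak Novak at position 3): ranking walks positions 3-2-4-1-5, expanding outward from the peak — single-peaked.
Ballot type 4 (peak Singh at position 2): ranking walks positions 2-3-4-5-1, expanding outward from the peak — single-peaked.
Ballot type 5 (peak Dube at position 1): ranking walks positions 1-2-3-4-5, expanding outward from the peak — single-peaked.
Ballot type 6 (peak Novak at position 3): ranking walks positions 3-4-5-2-1, expanding outward from the peak — single-peaked.
Ballot type 7 (peak Kaur at position 5): ranking walks positions 5-4-3-2-1, expanding outward from the peak — single-peaked.
Every ranking is single-peaked on this axis.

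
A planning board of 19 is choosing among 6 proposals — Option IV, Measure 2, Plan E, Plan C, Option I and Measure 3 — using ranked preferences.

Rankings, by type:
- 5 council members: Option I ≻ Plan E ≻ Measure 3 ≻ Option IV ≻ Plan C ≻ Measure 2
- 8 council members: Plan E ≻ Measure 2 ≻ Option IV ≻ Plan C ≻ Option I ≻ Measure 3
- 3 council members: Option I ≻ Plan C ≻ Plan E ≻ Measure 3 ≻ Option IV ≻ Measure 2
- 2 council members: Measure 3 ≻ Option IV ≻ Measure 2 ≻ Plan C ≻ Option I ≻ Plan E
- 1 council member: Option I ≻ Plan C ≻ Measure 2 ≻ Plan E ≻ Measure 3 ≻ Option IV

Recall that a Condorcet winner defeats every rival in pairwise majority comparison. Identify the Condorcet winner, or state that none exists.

none

Head-to-head results (19 council members):
Option IV vs Measure 2: 5+3+2 = 10 for Option IV, 9 for Measure 2 — Option IV by 10–9.
Option IV vs Plan E: 2 for Option IV, 17 for Plan E — Plan E by 17–2.
Option IV vs Plan C: Option IV is ranked higher on 5+8+2 = 15 ballots, Plan C on 4. Option IV wins 15–4.
Option IV vs Option I: 10 to 9, Option IV.
Option IV vs Measure 3: 8 for Option IV, 11 for Measure 3 — Measure 3 by 11–8.
Measure 2 vs Plan E: Measure 2 preferred on 2+1 = 3 ballots; Plan E wins 16–3.
Measure 2 vs Plan C: Measure 2 is ranked higher on 8+2 = 10 ballots, Plan C on 9. Measure 2 wins 10–9.
Measure 2 vs Option I: 8+2 = 10 for Measure 2, 9 for Option I — Measure 2 by 10–9.
Measure 2 vs Measure 3: Measure 2 preferred on 8+1 = 9 ballots; Measure 3 wins 10–9.
Plan E vs Plan C: Plan E is ranked higher on 5+8 = 13 ballots, Plan C on 6. Plan E wins 13–6.
Plan E vs Option I: Plan E is ranked higher on 8 ballots, Option I on 11. Option I wins 11–8.
Plan E vs Measure 3: Plan E is ranked higher on 5+8+3+1 = 17 ballots, Measure 3 on 2. Plan E wins 17–2.
Plan C vs Option I: 8+2 = 10 for Plan C, 9 for Option I — Plan C by 10–9.
Plan C vs Measure 3: Plan C preferred on 8+3+1 = 12 ballots; Plan C wins 12–7.
Option I vs Measure 3: 5+8+3+1 = 17 for Option I, 2 for Measure 3 — Option I by 17–2.
Every option loses at least once (Option IV loses to Plan E; Measure 2 loses to Option IV; Plan E loses to Option I; Plan C loses to Option IV; Option I loses to Option IV; Measure 3 loses to Plan E). The majority relation contains the cycle Option IV → Plan C → Measure 3 → Option IV, so there is no Condorcet winner.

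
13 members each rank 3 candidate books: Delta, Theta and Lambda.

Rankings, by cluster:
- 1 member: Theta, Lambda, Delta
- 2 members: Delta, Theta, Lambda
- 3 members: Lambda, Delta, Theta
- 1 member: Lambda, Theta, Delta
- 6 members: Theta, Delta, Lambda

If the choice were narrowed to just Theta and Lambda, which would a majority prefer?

Theta

Ballots ranking Theta above Lambda: 1 + 2 + 6 = 9.
Ballots ranking Lambda above Theta: 13 − 9 = 4.
Theta wins the head-to-head 9–4.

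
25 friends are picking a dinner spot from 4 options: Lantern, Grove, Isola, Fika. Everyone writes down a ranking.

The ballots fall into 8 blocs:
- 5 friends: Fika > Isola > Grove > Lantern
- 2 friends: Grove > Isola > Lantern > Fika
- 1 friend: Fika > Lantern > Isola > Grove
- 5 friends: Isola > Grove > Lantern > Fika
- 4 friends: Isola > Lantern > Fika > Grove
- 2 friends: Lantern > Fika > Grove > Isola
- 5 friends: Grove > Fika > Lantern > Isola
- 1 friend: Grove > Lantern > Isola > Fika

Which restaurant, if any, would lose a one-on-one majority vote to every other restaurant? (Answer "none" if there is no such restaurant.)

none

Head-to-head results (25 friends):
Lantern vs Grove: Grove, 18–7.
Lantern–Isola: Isola 16–9.
Lantern–Fika: Lantern 14–11.
Grove vs Isola: Grove preferred on 2+2+5+1 = 10 ballots; Isola wins 15–10.
Grove vs Fika: Grove is ranked higher on 2+5+5+1 = 13 ballots, Fika on 12. Grove wins 13–12.
Isola vs Fika: Fika wins 13–12.
No restaurant is winless: Lantern beats Fika; Grove beats Lantern; Isola beats Lantern; Fika beats Isola. There is no Condorcet loser.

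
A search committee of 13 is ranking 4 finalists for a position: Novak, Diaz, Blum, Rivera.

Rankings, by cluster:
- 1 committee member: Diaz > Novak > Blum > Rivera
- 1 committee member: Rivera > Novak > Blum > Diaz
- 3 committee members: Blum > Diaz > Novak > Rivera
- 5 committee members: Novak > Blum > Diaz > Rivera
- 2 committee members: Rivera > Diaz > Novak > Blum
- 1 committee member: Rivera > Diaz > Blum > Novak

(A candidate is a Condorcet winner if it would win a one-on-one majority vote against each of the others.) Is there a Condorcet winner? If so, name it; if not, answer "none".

none

Check each pair by majority over 13 ballots:
Novak vs Diaz: 1+5 = 6 for Novak, 7 for Diaz — Diaz by 7–6.
Novak vs Blum: 9 to 4, Novak.
Novak vs Rivera: 9 to 4, Novak.
Diaz vs Blum: Diaz preferred on 1+2+1 = 4 ballots; Blum wins 9–4.
Diaz vs Rivera: Diaz is ranked higher on 1+3+5 = 9 ballots, Rivera on 4. Diaz wins 9–4.
Blum vs Rivera: Blum preferred on 1+3+5 = 9 ballots; Blum wins 9–4.
Each candidate drops at least one matchup (Novak loses to Diaz; Diaz loses to Blum; Blum loses to Novak; Rivera loses to Novak); the cycle Novak beats Blum beats Diaz beats Novak rules out a Condorcet winner.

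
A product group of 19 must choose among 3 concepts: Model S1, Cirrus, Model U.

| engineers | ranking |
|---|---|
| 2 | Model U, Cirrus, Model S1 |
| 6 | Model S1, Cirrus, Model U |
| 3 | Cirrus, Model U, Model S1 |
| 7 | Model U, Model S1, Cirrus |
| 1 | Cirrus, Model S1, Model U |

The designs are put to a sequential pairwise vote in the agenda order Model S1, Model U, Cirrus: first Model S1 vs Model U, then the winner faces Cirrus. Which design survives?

Cirrus

Round 1: Model S1 vs Model U — 7–12, Model U advances.
Round 2: Model U vs Cirrus — 9–10, Cirrus advances.
The agenda winner is Cirrus.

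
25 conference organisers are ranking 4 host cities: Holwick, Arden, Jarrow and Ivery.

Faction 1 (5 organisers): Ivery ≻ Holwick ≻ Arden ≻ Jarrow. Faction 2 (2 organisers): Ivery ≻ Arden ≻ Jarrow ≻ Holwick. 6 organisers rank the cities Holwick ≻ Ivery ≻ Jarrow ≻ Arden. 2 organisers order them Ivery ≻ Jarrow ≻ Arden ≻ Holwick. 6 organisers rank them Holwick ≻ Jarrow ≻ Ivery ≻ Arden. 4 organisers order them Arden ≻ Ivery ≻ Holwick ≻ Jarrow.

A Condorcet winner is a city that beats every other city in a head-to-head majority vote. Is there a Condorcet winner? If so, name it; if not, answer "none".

Pairwise majorities:
Holwick vs Arden: 17 to 8, Holwick.
Holwick vs Jarrow: Holwick preferred on 5+6+6+4 = 21 ballots; Holwick wins 21–4.
Holwick vs Ivery: 12 to 13, Ivery.
Arden vs Jarrow: 5+2+4 = 11 for Arden, 14 for Jarrow — Jarrow by 14–11.
Arden vs Ivery: Arden is ranked higher on 4 ballots, Ivery on 21. Ivery wins 21–4.
Jarrow vs Ivery: 6 for Jarrow, 19 for Ivery — Ivery by 19–6.
Only Ivery has no losses; Ivery is the Condorcet winner.

Ivery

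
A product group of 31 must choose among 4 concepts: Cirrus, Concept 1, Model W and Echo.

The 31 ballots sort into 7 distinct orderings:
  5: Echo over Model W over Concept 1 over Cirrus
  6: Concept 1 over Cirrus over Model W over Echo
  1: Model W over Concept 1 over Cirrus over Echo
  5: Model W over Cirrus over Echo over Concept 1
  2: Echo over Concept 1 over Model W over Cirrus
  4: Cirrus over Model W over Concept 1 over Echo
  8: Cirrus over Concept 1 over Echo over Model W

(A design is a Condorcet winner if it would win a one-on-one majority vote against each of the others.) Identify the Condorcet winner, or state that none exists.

Check each pair by majority over 31 ballots:
Cirrus vs Concept 1: Cirrus, 17–14.
Cirrus–Model W: Cirrus 18–13.
Cirrus–Echo: Cirrus 24–7.
Concept 1 vs Model W: 6+2+8 = 16 for Concept 1, 15 for Model W — Concept 1 by 16–15.
Concept 1 vs Echo: 6+1+4+8 = 19 for Concept 1, 12 for Echo — Concept 1 by 19–12.
Model W vs Echo: 6+1+5+4 = 16 for Model W, 15 for Echo — Model W by 16–15.
Only Cirrus has no losses; Cirrus is the Condorcet winner.

Cirrus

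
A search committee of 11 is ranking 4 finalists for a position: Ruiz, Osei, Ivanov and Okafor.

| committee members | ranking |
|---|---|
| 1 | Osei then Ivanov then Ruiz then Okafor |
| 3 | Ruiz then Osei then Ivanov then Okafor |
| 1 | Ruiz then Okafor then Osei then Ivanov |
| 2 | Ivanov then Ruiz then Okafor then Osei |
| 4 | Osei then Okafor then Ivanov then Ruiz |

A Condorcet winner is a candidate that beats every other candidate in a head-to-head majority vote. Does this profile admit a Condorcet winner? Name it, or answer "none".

none

Pairwise majorities:
Ruiz vs Osei: 6 to 5, Ruiz.
Ruiz vs Ivanov: Ivanov, 7–4.
Ruiz vs Okafor: 7 to 4, Ruiz.
Osei vs Ivanov: Osei is ranked higher on 1+3+1+4 = 9 ballots, Ivanov on 2. Osei wins 9–2.
Osei vs Okafor: Osei wins 8–3.
Ivanov vs Okafor: Ivanov, 6–5.
Every candidate loses at least once (Ruiz loses to Ivanov; Osei loses to Ruiz; Ivanov loses to Osei; Okafor loses to Ruiz). The majority relation contains the cycle Ruiz → Osei → Ivanov → Ruiz, so there is no Condorcet winner.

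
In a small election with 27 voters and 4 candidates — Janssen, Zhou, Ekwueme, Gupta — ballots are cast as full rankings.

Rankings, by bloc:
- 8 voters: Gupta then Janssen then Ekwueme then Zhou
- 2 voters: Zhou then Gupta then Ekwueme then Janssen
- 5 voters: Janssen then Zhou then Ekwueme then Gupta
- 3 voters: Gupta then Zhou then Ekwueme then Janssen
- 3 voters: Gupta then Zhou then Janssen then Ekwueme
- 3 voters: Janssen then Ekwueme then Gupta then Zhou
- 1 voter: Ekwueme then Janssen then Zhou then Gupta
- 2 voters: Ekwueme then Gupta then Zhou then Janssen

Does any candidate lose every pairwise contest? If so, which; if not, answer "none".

Pairwise majorities:
Janssen vs Zhou: Janssen is ranked higher on 8+5+3+1 = 17 ballots, Zhou on 10. Janssen wins 17–10.
Janssen vs Ekwueme: Janssen preferred on 8+5+3+3 = 19 ballots; Janssen wins 19–8.
Janssen vs Gupta: Janssen is ranked higher on 5+3+1 = 9 ballots, Gupta on 18. Gupta wins 18–9.
Zhou vs Ekwueme: Zhou is ranked higher on 2+5+3+3 = 13 ballots, Ekwueme on 14. Ekwueme wins 14–13.
Zhou vs Gupta: Zhou preferred on 2+5+1 = 8 ballots; Gupta wins 19–8.
Ekwueme vs Gupta: 5+3+1+2 = 11 for Ekwueme, 16 for Gupta — Gupta by 16–11.
Zhou is beaten in every head-to-head and is the Condorcet loser.

Zhou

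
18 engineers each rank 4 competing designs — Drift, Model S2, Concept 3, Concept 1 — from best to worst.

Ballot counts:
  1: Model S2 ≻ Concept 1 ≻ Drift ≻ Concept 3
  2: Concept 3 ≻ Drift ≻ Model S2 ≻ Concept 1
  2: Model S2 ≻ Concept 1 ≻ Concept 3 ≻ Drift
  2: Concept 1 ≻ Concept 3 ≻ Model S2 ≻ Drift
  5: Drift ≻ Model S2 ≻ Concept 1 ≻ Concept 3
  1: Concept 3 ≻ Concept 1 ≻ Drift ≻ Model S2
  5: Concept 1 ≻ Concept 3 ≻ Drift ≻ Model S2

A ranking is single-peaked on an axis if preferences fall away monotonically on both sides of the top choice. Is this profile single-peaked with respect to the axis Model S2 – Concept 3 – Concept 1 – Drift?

Axis positions: Model S2=1, Concept 3=2, Concept 1=3, Drift=4.
Group 1: ranking walks positions 1-3-4-2; Concept 1 is ranked above Concept 3 even though Concept 3 lies between Concept 1 and the peak Model S2 on the axis — preferences dip and rise again. Not single-peaked.
Group 2: ranking walks positions 2-4-1-3; Drift is ranked above Concept 1 even though Concept 1 lies between Drift and the peak Concept 3 on the axis — preferences dip and rise again. Not single-peaked.
Group 3: ranking walks positions 1-3-2-4; Concept 1 is ranked above Concept 3 even though Concept 3 lies between Concept 1 and the peak Model S2 on the axis — preferences dip and rise again. Not single-peaked.
Group 4 (peak Concept 1 at position 3): ranking walks positions 3-2-1-4, expanding outward from the peak — single-peaked.
Group 5: ranking walks positions 4-1-3-2; Model S2 is ranked above Concept 1 even though Concept 1 lies between Model S2 and the peak Drift on the axis — preferences dip and rise again. Not single-peaked.
Group 6 (peak Concept 3 at position 2): ranking walks positions 2-3-4-1, expanding outward from the peak — single-peaked.
Group 7 (peak Concept 1 at position 3): ranking walks positions 3-2-4-1, expanding outward from the peak — single-peaked.
Group 1 violates single-peakedness, so the profile is not single-peaked on this axis.

no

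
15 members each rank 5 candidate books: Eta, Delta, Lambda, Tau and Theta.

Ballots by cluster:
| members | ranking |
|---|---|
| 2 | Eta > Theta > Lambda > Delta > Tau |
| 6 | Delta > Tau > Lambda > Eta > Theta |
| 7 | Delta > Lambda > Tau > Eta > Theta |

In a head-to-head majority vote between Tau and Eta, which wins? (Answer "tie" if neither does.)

Tau

Ballots ranking Tau above Eta: 6 + 7 = 13.
Ballots ranking Eta above Tau: 15 − 13 = 2.
Tau wins the head-to-head 13–2.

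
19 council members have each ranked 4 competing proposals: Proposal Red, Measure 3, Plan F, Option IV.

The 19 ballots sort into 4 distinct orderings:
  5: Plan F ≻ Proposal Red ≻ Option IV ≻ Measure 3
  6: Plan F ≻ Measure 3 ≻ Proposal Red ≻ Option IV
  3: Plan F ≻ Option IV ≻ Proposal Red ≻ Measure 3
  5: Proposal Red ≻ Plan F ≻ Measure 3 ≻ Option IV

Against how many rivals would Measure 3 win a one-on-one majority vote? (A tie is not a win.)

1

Measure 3 against each rival (19 council members):
Measure 3 vs Proposal Red: 6 for Measure 3, 13 for Proposal Red — Proposal Red by 13–6.
Measure 3 vs Plan F: Measure 3 is ranked higher on 0 ballots, Plan F on 19. Plan F wins 19–0.
Measure 3 vs Option IV: Measure 3 preferred on 6+5 = 11 ballots; Measure 3 wins 11–8.
Measure 3 beats Option IV; loses to Proposal Red, Plan F — 1 pairwise win.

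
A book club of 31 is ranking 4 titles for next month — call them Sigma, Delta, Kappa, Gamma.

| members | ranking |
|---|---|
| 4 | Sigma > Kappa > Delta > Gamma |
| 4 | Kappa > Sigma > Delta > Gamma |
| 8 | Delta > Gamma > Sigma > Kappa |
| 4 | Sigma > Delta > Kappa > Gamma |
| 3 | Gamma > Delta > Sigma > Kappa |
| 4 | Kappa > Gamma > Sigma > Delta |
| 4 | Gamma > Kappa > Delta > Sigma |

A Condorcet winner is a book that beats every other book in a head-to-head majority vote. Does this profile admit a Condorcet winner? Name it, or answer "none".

none

Check each pair by majority over 31 ballots:
Sigma–Delta: Sigma 16–15.
Sigma–Kappa: Sigma 19–12.
Sigma–Gamma: Gamma 19–12.
Delta vs Kappa: Kappa wins 16–15.
Delta vs Gamma: Delta wins 20–11.
Kappa vs Gamma: Kappa, 16–15.
Each book drops at least one matchup (Sigma loses to Gamma; Delta loses to Sigma; Kappa loses to Sigma; Gamma loses to Delta); the cycle Sigma beats Delta beats Gamma beats Sigma rules out a Condorcet winner.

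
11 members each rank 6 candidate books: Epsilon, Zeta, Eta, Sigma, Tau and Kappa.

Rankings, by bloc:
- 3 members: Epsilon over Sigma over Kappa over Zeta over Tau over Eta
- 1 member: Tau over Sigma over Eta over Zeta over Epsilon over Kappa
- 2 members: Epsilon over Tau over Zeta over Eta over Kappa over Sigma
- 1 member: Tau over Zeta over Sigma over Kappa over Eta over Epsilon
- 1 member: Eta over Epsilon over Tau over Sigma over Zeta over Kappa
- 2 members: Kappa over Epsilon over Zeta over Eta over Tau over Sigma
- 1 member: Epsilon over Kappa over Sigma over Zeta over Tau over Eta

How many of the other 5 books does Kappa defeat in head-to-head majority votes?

3

Kappa against each rival (11 members):
Kappa–Epsilon: Epsilon 8–3.
Kappa vs Zeta: Kappa preferred on 3+2+1 = 6 ballots; Kappa wins 6–5.
Kappa vs Eta: 3+1+2+1 = 7 for Kappa, 4 for Eta — Kappa by 7–4.
Kappa–Sigma: Sigma 6–5.
Kappa vs Tau: Kappa, 6–5.
Kappa beats Zeta, Eta, Tau; loses to Epsilon, Sigma — 3 pairwise wins.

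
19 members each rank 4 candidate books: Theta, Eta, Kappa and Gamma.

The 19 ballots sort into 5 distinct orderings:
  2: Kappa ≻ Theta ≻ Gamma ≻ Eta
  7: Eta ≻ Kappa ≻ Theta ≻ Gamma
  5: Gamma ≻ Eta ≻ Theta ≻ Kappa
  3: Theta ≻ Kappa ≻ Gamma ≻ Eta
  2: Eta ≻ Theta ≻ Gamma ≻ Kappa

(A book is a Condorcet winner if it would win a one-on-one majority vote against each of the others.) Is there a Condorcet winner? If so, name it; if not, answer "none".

none

Head-to-head results (19 members):
Theta vs Eta: 2+3 = 5 for Theta, 14 for Eta — Eta by 14–5.
Theta vs Kappa: Theta is ranked higher on 5+3+2 = 10 ballots, Kappa on 9. Theta wins 10–9.
Theta vs Gamma: 14 to 5, Theta.
Eta vs Kappa: 14 to 5, Eta.
Eta vs Gamma: Eta is ranked higher on 7+2 = 9 ballots, Gamma on 10. Gamma wins 10–9.
Kappa vs Gamma: 2+7+3 = 12 for Kappa, 7 for Gamma — Kappa by 12–7.
Every book loses at least once (Theta loses to Eta; Eta loses to Gamma; Kappa loses to Theta; Gamma loses to Theta). The majority relation contains the cycle Theta → Gamma → Eta → Theta, so there is no Condorcet winner.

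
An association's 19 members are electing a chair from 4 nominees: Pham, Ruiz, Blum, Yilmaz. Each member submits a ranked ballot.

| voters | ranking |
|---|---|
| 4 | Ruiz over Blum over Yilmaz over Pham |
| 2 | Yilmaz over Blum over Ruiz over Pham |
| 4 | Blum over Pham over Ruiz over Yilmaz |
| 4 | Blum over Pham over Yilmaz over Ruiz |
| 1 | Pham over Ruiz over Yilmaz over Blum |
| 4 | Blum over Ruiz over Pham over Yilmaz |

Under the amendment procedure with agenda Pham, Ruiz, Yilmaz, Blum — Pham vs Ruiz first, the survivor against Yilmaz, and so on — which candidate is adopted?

Blum

Round 1: Pham vs Ruiz — 9–10, Ruiz advances.
Round 2: Ruiz vs Yilmaz — 13–6, Ruiz advances.
Round 3: Ruiz vs Blum — 5–14, Blum advances.
The agenda winner is Blum.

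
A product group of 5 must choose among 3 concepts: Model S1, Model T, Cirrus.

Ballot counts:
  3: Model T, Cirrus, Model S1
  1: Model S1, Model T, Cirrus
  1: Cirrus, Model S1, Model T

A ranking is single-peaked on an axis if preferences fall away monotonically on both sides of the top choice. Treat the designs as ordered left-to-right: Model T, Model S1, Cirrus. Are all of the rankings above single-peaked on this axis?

Axis positions: Model T=1, Model S1=2, Cirrus=3.
Ballot type 1: ranking walks positions 1-3-2; Cirrus is ranked above Model S1 even though Model S1 lies between Cirrus and the peak Model T on the axis — preferences dip and rise again. Not single-peaked.
Ballot type 2 (peak Model S1 at position 2): ranking walks positions 2-1-3, expanding outward from the peak — single-peaked.
Ballot type 3 (peak Cirrus at position 3): ranking walks positions 3-2-1, expanding outward from the peak — single-peaked.
Ballot type 1 violates single-peakedness, so the profile is not single-peaked on this axis.

no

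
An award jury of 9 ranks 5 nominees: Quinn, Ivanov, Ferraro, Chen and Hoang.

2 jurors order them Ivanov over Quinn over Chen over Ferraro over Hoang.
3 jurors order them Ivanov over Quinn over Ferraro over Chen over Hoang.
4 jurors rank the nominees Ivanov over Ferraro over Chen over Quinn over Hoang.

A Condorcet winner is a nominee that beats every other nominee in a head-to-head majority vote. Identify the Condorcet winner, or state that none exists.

Ivanov

Head-to-head results (9 jurors):
Quinn vs Ivanov: 0 for Quinn, 9 for Ivanov — Ivanov by 9–0.
Quinn vs Ferraro: Quinn is ranked higher on 2+3 = 5 ballots, Ferraro on 4. Quinn wins 5–4.
Quinn vs Chen: 2+3 = 5 for Quinn, 4 for Chen — Quinn by 5–4.
Quinn vs Hoang: Quinn is ranked higher on 2+3+4 = 9 ballots, Hoang on 0. Quinn wins 9–0.
Ivanov vs Ferraro: Ivanov is ranked higher on 2+3+4 = 9 ballots, Ferraro on 0. Ivanov wins 9–0.
Ivanov vs Chen: Ivanov preferred on 2+3+4 = 9 ballots; Ivanov wins 9–0.
Ivanov vs Hoang: 9 to 0, Ivanov.
Ferraro vs Chen: 3+4 = 7 for Ferraro, 2 for Chen — Ferraro by 7–2.
Ferraro vs Hoang: Ferraro is ranked higher on 2+3+4 = 9 ballots, Hoang on 0. Ferraro wins 9–0.
Chen vs Hoang: 9 to 0, Chen.
Ivanov defeats every rival head-to-head and is the Condorcet winner.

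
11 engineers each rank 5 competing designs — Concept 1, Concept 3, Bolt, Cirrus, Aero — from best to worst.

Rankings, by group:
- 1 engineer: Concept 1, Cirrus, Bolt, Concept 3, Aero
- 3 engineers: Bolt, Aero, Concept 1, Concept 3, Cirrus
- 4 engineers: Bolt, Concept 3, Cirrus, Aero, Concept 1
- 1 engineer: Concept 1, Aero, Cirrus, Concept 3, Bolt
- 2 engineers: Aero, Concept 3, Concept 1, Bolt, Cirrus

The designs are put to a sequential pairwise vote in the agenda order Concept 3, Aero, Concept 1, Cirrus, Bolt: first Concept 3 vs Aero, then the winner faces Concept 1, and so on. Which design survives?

Bolt

Round 1: Concept 3 vs Aero — 5–6, Aero advances.
Round 2: Aero vs Concept 1 — 9–2, Aero advances.
Round 3: Aero vs Cirrus — 6–5, Aero advances.
Round 4: Aero vs Bolt — 3–8, Bolt advances.
Bolt survives the agenda.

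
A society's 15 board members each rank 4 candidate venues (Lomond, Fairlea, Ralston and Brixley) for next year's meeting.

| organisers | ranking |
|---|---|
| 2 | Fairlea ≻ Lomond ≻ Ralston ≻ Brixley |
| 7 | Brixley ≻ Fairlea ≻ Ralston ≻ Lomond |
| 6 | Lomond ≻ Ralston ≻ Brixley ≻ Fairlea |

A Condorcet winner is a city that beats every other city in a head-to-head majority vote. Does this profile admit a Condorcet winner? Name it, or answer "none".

none

Check each pair by majority over 15 ballots:
Lomond–Fairlea: Fairlea 9–6.
Lomond–Ralston: Lomond 8–7.
Lomond vs Brixley: Lomond wins 8–7.
Fairlea vs Ralston: Fairlea wins 9–6.
Fairlea vs Brixley: Brixley wins 13–2.
Ralston vs Brixley: Ralston wins 8–7.
Each city drops at least one matchup (Lomond loses to Fairlea; Fairlea loses to Brixley; Ralston loses to Lomond; Brixley loses to Lomond); the cycle Lomond beats Brixley beats Fairlea beats Lomond rules out a Condorcet winner.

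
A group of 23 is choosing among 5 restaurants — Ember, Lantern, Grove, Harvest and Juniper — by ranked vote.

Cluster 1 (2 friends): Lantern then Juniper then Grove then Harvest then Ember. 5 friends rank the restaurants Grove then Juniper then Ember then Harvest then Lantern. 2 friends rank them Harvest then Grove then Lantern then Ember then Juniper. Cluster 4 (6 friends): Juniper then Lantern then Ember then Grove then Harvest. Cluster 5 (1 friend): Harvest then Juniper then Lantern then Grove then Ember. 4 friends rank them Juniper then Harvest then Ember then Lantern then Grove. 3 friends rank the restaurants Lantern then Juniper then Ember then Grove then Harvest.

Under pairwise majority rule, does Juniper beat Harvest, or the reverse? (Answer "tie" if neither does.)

Ballots ranking Juniper above Harvest: 2 + 5 + 6 + 4 + 3 = 20.
Ballots ranking Harvest above Juniper: 23 − 20 = 3.
Juniper wins the head-to-head 20–3.

Juniper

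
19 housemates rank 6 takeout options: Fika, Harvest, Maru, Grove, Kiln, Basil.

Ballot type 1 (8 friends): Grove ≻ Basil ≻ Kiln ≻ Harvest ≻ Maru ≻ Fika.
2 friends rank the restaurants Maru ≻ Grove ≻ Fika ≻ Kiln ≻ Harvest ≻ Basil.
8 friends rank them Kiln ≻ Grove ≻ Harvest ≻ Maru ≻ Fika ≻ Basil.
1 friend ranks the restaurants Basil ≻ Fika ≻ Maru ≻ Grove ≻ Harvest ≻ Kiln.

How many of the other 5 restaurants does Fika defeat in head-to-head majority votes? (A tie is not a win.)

Fika against each rival (19 friends):
Fika vs Harvest: Fika preferred on 2+1 = 3 ballots; Harvest wins 16–3.
Fika vs Maru: 1 for Fika, 18 for Maru — Maru by 18–1.
Fika vs Grove: Fika preferred on 1 ballot; Grove wins 18–1.
Fika vs Kiln: Fika is ranked higher on 2+1 = 3 ballots, Kiln on 16. Kiln wins 16–3.
Fika–Basil: Fika 10–9.
Fika beats Basil; loses to Harvest, Maru, Grove, Kiln — 1 pairwise win.

1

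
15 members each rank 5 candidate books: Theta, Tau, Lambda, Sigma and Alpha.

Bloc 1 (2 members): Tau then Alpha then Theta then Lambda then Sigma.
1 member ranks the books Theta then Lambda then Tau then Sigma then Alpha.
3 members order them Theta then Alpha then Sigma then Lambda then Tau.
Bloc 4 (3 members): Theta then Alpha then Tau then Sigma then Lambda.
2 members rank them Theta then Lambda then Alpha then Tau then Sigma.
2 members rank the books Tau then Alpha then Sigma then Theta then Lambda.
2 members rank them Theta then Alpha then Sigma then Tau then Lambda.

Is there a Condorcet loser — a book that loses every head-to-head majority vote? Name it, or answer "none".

Lambda

Head-to-head results (15 members):
Theta vs Tau: Theta, 11–4.
Theta vs Lambda: 15 to 0, Theta.
Theta vs Sigma: 2+1+3+3+2+2 = 13 for Theta, 2 for Sigma — Theta by 13–2.
Theta vs Alpha: Theta preferred on 1+3+3+2+2 = 11 ballots; Theta wins 11–4.
Tau vs Lambda: 2+3+2+2 = 9 for Tau, 6 for Lambda — Tau by 9–6.
Tau vs Sigma: Tau is ranked higher on 2+1+3+2+2 = 10 ballots, Sigma on 5. Tau wins 10–5.
Tau vs Alpha: Tau preferred on 2+1+2 = 5 ballots; Alpha wins 10–5.
Lambda vs Sigma: Sigma, 10–5.
Lambda vs Alpha: 1+2 = 3 for Lambda, 12 for Alpha — Alpha by 12–3.
Sigma vs Alpha: Alpha, 14–1.
Lambda is beaten in every head-to-head and is the Condorcet loser.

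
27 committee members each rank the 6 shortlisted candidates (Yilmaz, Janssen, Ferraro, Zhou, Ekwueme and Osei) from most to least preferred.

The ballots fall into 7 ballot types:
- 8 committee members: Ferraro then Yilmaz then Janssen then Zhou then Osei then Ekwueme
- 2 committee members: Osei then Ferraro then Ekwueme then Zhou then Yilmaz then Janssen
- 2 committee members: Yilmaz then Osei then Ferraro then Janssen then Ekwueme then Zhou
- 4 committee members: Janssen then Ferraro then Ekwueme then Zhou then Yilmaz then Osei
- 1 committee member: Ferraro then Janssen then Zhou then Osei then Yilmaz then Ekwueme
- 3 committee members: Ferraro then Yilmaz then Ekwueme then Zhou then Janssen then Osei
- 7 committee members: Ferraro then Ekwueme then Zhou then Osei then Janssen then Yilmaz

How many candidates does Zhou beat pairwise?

Zhou against each rival (27 committee members):
Zhou vs Yilmaz: 14 to 13, Zhou.
Zhou vs Janssen: 12 to 15, Janssen.
Zhou vs Ferraro: Ferraro, 27–0.
Zhou vs Ekwueme: 9 to 18, Ekwueme.
Zhou–Osei: Zhou 23–4.
Zhou beats Yilmaz, Osei; loses to Janssen, Ferraro, Ekwueme — 2 pairwise wins.

2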